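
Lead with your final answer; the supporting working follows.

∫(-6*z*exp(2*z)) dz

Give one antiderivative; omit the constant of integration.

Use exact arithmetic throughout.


The answer is -3*z*exp(2*z) + 3*exp(2*z)/2.
Step 1. Integrate ∫(-6*z*exp(2*z)) dz by parts with u = z, dv = (-6*exp(2*z)) dz, so v = -3*exp(2*z): now -3*z*exp(2*z) + ∫(3*exp(2*z)) dz.
Step 2. Evaluate the standard form: now -3*z*exp(2*z) + 3*exp(2*z)/2.
Answer: -3*z*exp(2*z) + 3*exp(2*z)/2.


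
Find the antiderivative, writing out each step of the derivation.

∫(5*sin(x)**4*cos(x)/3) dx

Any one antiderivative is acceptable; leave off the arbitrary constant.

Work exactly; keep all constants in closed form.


Step 1. Substitute u = sin(x), turning ∫(5*sin(x)**4*cos(x)/3) dx into ∫(5*u**4/3) du: now ∫(5*u**4/3) du.
Step 2. Evaluate the standard form: now u**5/3.
Step 3. Substitute back u = sin(x): now sin(x)**5/3.
Answer: sin(x)**5/3.


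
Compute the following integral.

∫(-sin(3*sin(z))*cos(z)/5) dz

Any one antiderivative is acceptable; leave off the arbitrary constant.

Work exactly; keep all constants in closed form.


Answer: cos(3*sin(z))/15.


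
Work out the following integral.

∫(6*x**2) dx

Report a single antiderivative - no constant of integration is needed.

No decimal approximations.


Answer: 2*x**3.


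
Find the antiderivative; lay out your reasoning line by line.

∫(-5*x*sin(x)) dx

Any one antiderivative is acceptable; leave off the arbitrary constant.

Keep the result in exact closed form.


Step 1. Integrate ∫(-5*x*sin(x)) dx by parts with u = x, dv = (-5*sin(x)) dx, so v = 5*cos(x): now 5*x*cos(x) + ∫(-5*cos(x)) dx.
Step 2. Evaluate the standard form: now 5*x*cos(x) - 5*sin(x).
Answer: 5*x*cos(x) - 5*sin(x).


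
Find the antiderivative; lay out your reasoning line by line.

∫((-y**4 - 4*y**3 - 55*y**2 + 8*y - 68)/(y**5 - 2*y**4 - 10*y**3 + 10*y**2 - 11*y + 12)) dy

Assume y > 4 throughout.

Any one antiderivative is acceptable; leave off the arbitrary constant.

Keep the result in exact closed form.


Step 1. Decompose ∫((-y**4 - 4*y**3 - 55*y**2 + 8*y - 68)/(y**5 - 2*y**4 - 10*y**3 + 10*y**2 - 11*y + 12)) dy by partial fractions, (-y**4 - 4*y**3 - 55*y**2 + 8*y - 68)/(y**5 - 2*y**4 - 10*y**3 + 10*y**2 - 11*y + 12) = -1/(y**2 + 1) - 2/(y + 3) + 5/(y - 1) - 4/(y - 4): now ∫(-4/(y - 4)) dy + ∫(5/(y - 1)) dy + ∫(-2/(y + 3)) dy + ∫(-1/(y**2 + 1)) dy.
Step 2. Evaluate the standard form [assuming y > 1]: now 5*log(y - 1) + ∫(-4/(y - 4)) dy + ∫(-2/(y + 3)) dy + ∫(-1/(y**2 + 1)) dy.
Step 3. Evaluate the standard form [assuming y > 4]: now -4*log(y - 4) + 5*log(y - 1) + ∫(-2/(y + 3)) dy + ∫(-1/(y**2 + 1)) dy.
Step 4. Evaluate the standard form [assuming y > -3]: now -4*log(y - 4) + 5*log(y - 1) - 2*log(y + 3) + ∫(-1/(y**2 + 1)) dy.
Step 5. Evaluate the standard form: now -4*log(y - 4) + 5*log(y - 1) - 2*log(y + 3) - atan(y).
Answer: -4*log(y - 4) + 5*log(y - 1) - 2*log(y + 3) - atan(y).


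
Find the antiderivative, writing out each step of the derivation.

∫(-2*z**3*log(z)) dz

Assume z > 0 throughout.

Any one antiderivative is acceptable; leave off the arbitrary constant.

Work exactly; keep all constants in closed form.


Step 1. Integrate ∫(-2*z**3*log(z)) dz by parts with u = log(z), dv = (-2*z**3) dz, so v = -z**4/2 [assuming z > 0]: now -z**4*log(z)/2 + ∫(z**3/2) dz.
Step 2. Evaluate the standard form: now -z**4*log(z)/2 + z**4/8.
Answer: -z**4*log(z)/2 + z**4/8.


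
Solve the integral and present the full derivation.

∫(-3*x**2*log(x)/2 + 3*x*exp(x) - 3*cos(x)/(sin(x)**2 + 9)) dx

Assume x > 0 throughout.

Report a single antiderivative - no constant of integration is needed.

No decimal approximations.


Step 1. Rewrite: now ∫(3*x*exp(x)) dx + ∫(-3*x**2*log(x)/2) dx + ∫(-3*cos(x)/(sin(x)**2 + 9)) dx.
Step 2. Integrate ∫(3*x*exp(x)) dx by parts with u = x, dv = (3*exp(x)) dx, so v = 3*exp(x): now 3*x*exp(x) + ∫(-3*x**2*log(x)/2) dx + ∫(-3*cos(x)/(sin(x)**2 + 9)) dx + ∫(-3*exp(x)) dx.
Step 3. Evaluate the standard form: now 3*x*exp(x) - 3*exp(x) + ∫(-3*x**2*log(x)/2) dx + ∫(-3*cos(x)/(sin(x)**2 + 9)) dx.
Step 4. Substitute u = sin(x), turning ∫(-3*cos(x)/(sin(x)**2 + 9)) dx into ∫(-3/(u**2 + 9)) du: now 3*x*exp(x) - 3*exp(x) + ∫(-3*x**2*log(x)/2) dx + ∫(-3/(u**2 + 9)) du.
Step 5. Evaluate the standard form: now 3*x*exp(x) - 3*exp(x) - atan(u/3) + ∫(-3*x**2*log(x)/2) dx.
Step 6. Substitute back u = sin(x): now 3*x*exp(x) - 3*exp(x) - atan(sin(x)/3) + ∫(-3*x**2*log(x)/2) dx.
Step 7. Integrate ∫(-3*x**2*log(x)/2) dx by parts with u = log(x), dv = (-3*x**2/2) dx, so v = -x**3/2 [assuming x > 0]: now -x**3*log(x)/2 + 3*x*exp(x) - 3*exp(x) - atan(sin(x)/3) + ∫(x**2/2) dx.
Step 8. Evaluate the standard form: now -x**3*log(x)/2 + x**3/6 + 3*x*exp(x) - 3*exp(x) - atan(sin(x)/3).
Answer: -x**3*log(x)/2 + x**3/6 + 3*x*exp(x) - 3*exp(x) - atan(sin(x)/3).


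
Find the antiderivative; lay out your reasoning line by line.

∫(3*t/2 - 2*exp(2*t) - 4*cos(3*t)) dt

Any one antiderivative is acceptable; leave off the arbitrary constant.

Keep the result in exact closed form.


Step 1. Rewrite: now ∫(3*t/2) dt + ∫(-2*exp(2*t)) dt + ∫(-4*cos(3*t)) dt.
Step 2. Evaluate the standard form: now -4*sin(3*t)/3 + ∫(3*t/2) dt + ∫(-2*exp(2*t)) dt.
Step 3. Evaluate the standard form: now -exp(2*t) - 4*sin(3*t)/3 + ∫(3*t/2) dt.
Step 4. Evaluate the standard form: now 3*t**2/4 - exp(2*t) - 4*sin(3*t)/3.
Answer: 3*t**2/4 - exp(2*t) - 4*sin(3*t)/3.


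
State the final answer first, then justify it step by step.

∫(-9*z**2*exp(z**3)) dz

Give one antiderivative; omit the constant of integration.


The answer is -3*exp(z**3).
Step 1. Substitute u = z**3, turning ∫(-9*z**2*exp(z**3)) dz into ∫(-3*exp(u)) du: now ∫(-3*exp(u)) du.
Step 2. Evaluate the standard form: now -3*exp(u).
Step 3. Substitute back u = z**3: now -3*exp(z**3).
Answer: -3*exp(z**3).


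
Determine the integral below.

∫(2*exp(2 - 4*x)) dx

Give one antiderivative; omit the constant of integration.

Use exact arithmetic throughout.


Answer: -exp(2 - 4*x)/2.


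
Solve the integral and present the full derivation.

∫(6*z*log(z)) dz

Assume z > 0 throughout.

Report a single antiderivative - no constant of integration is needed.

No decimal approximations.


Step 1. Integrate ∫(6*z*log(z)) dz by parts with u = log(z), dv = (6*z) dz, so v = 3*z**2 [assuming z > 0]: now 3*z**2*log(z) + ∫(-3*z) dz.
Step 2. Evaluate the standard form: now 3*z**2*log(z) - 3*z**2/2.
Answer: 3*z**2*log(z) - 3*z**2/2.


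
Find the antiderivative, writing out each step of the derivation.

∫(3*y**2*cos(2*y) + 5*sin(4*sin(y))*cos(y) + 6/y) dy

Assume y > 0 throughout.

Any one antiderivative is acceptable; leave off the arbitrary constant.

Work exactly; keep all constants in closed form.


Step 1. Rewrite: now ∫(6/y) dy + ∫(3*y**2*cos(2*y)) dy + ∫(5*sin(4*sin(y))*cos(y)) dy.
Step 2. Evaluate the standard form [assuming y > 0]: now 6*log(y) + ∫(3*y**2*cos(2*y)) dy + ∫(5*sin(4*sin(y))*cos(y)) dy.
Step 3. Integrate ∫(3*y**2*cos(2*y)) dy by parts with u = y**2, dv = (3*cos(2*y)) dy, so v = 3*sin(2*y)/2: now 3*y**2*sin(2*y)/2 + 6*log(y) + ∫(-3*y*sin(2*y)) dy + ∫(5*sin(4*sin(y))*cos(y)) dy.
Step 4. Integrate ∫(-3*y*sin(2*y)) dy by parts with u = y, dv = (-3*sin(2*y)) dy, so v = 3*cos(2*y)/2: now 3*y**2*sin(2*y)/2 + 3*y*cos(2*y)/2 + 6*log(y) + ∫(5*sin(4*sin(y))*cos(y)) dy + ∫(-3*cos(2*y)/2) dy.
Step 5. Evaluate the standard form: now 3*y**2*sin(2*y)/2 + 3*y*cos(2*y)/2 + 6*log(y) - 3*sin(2*y)/4 + ∫(5*sin(4*sin(y))*cos(y)) dy.
Step 6. Substitute u = sin(y), turning ∫(5*sin(4*sin(y))*cos(y)) dy into ∫(5*sin(4*u)) du: now 3*y**2*sin(2*y)/2 + 3*y*cos(2*y)/2 + 6*log(y) - 3*sin(2*y)/4 + ∫(5*sin(4*u)) du.
Step 7. Evaluate the standard form: now 3*y**2*sin(2*y)/2 + 3*y*cos(2*y)/2 + 6*log(y) - 3*sin(2*y)/4 - 5*cos(4*u)/4.
Step 8. Substitute back u = sin(y): now 3*y**2*sin(2*y)/2 + 3*y*cos(2*y)/2 + 6*log(y) - 3*sin(2*y)/4 - 5*cos(4*sin(y))/4.
Answer: 3*y**2*sin(2*y)/2 + 3*y*cos(2*y)/2 + 6*log(y) - 3*sin(2*y)/4 - 5*cos(4*sin(y))/4.


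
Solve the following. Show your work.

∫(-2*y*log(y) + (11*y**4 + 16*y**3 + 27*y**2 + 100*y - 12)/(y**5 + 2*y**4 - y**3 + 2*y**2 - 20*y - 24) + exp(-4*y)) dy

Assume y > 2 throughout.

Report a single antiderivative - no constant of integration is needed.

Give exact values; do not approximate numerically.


Step 1. Rewrite: now ∫(-2*y*log(y)) dy + ∫((11*y**4 + 16*y**3 + 27*y**2 + 100*y - 12)/(y**5 + 2*y**4 - y**3 + 2*y**2 - 20*y - 24)) dy + ∫(exp(-4*y)) dy.
Step 2. Evaluate the standard form: now ∫(-2*y*log(y)) dy + ∫((11*y**4 + 16*y**3 + 27*y**2 + 100*y - 12)/(y**5 + 2*y**4 - y**3 + 2*y**2 - 20*y - 24)) dy - exp(-4*y)/4.
Step 3. Integrate ∫(-2*y*log(y)) dy by parts with u = log(y), dv = (-2*y) dy, so v = -y**2 [assuming y > 0]: now -y**2*log(y) + ∫(y) dy + ∫((11*y**4 + 16*y**3 + 27*y**2 + 100*y - 12)/(y**5 + 2*y**4 - y**3 + 2*y**2 - 20*y - 24)) dy - exp(-4*y)/4.
Step 4. Evaluate the standard form: now -y**2*log(y) + y**2/2 + ∫((11*y**4 + 16*y**3 + 27*y**2 + 100*y - 12)/(y**5 + 2*y**4 - y**3 + 2*y**2 - 20*y - 24)) dy - exp(-4*y)/4.
Step 5. Decompose ∫((11*y**4 + 16*y**3 + 27*y**2 + 100*y - 12)/(y**5 + 2*y**4 - y**3 + 2*y**2 - 20*y - 24)) dy by partial fractions, (11*y**4 + 16*y**3 + 27*y**2 + 100*y - 12)/(y**5 + 2*y**4 - y**3 + 2*y**2 - 20*y - 24) = -4/(y**2 + 4) + 3/(y + 3) + 3/(y + 1) + 5/(y - 2): now -y**2*log(y) + y**2/2 + ∫(5/(y - 2)) dy + ∫(3/(y + 1)) dy + ∫(3/(y + 3)) dy + ∫(-4/(y**2 + 4)) dy - exp(-4*y)/4.
Step 6. Evaluate the standard form [assuming y > 2]: now -y**2*log(y) + y**2/2 + 5*log(y - 2) + ∫(3/(y + 1)) dy + ∫(3/(y + 3)) dy + ∫(-4/(y**2 + 4)) dy - exp(-4*y)/4.
Step 7. Evaluate the standard form [assuming y > -1]: now -y**2*log(y) + y**2/2 + 5*log(y - 2) + 3*log(y + 1) + ∫(3/(y + 3)) dy + ∫(-4/(y**2 + 4)) dy - exp(-4*y)/4.
Step 8. Evaluate the standard form [assuming y > -3]: now -y**2*log(y) + y**2/2 + 5*log(y - 2) + 3*log(y + 1) + 3*log(y + 3) + ∫(-4/(y**2 + 4)) dy - exp(-4*y)/4.
Step 9. Evaluate the standard form: now -y**2*log(y) + y**2/2 + 5*log(y - 2) + 3*log(y + 1) + 3*log(y + 3) - 2*atan(y/2) - exp(-4*y)/4.
Answer: -y**2*log(y) + y**2/2 + 5*log(y - 2) + 3*log(y + 1) + 3*log(y + 3) - 2*atan(y/2) - exp(-4*y)/4.


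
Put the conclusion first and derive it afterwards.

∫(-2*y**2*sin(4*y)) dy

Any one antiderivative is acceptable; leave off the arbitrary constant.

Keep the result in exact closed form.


The answer is y**2*cos(4*y)/2 - y*sin(4*y)/4 - cos(4*y)/16.
Step 1. Integrate ∫(-2*y**2*sin(4*y)) dy by parts with u = y**2, dv = (-2*sin(4*y)) dy, so v = cos(4*y)/2: now y**2*cos(4*y)/2 + ∫(-y*cos(4*y)) dy.
Step 2. Integrate ∫(-y*cos(4*y)) dy by parts with u = y, dv = (-cos(4*y)) dy, so v = -sin(4*y)/4: now y**2*cos(4*y)/2 - y*sin(4*y)/4 + ∫(sin(4*y)/4) dy.
Step 3. Evaluate the standard form: now y**2*cos(4*y)/2 - y*sin(4*y)/4 - cos(4*y)/16.
Answer: y**2*cos(4*y)/2 - y*sin(4*y)/4 - cos(4*y)/16.


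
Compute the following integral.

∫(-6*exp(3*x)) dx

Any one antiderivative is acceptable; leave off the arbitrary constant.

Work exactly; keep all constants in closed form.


Answer: -2*exp(3*x).


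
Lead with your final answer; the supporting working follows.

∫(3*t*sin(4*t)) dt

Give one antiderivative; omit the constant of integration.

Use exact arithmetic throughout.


The answer is -3*t*cos(4*t)/4 + 3*sin(4*t)/16.
Step 1. Integrate ∫(3*t*sin(4*t)) dt by parts with u = t, dv = (3*sin(4*t)) dt, so v = -3*cos(4*t)/4: now -3*t*cos(4*t)/4 + ∫(3*cos(4*t)/4) dt.
Step 2. Evaluate the standard form: now -3*t*cos(4*t)/4 + 3*sin(4*t)/16.
Answer: -3*t*cos(4*t)/4 + 3*sin(4*t)/16.


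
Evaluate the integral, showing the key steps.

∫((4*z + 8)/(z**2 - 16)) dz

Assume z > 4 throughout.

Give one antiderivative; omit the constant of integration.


Step 1. Decompose ∫((4*z + 8)/(z**2 - 16)) dz by partial fractions, (4*z + 8)/(z**2 - 16) = 1/(z + 4) + 3/(z - 4): now ∫(3/(z - 4)) dz + ∫(1/(z + 4)) dz.
Step 2. Evaluate the standard form [assuming z > 4]: now 3*log(z - 4) + ∫(1/(z + 4)) dz.
Step 3. Evaluate the standard form [assuming z > -4]: now 3*log(z - 4) + log(z + 4).
Answer: 3*log(z - 4) + log(z + 4).


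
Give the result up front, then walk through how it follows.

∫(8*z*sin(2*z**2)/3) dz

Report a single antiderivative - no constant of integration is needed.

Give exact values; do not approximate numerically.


The answer is -2*cos(2*z**2)/3.
Step 1. Substitute u = z**2, turning ∫(8*z*sin(2*z**2)/3) dz into ∫(4*sin(2*u)/3) du: now ∫(4*sin(2*u)/3) du.
Step 2. Evaluate the standard form: now -2*cos(2*u)/3.
Step 3. Substitute back u = z**2: now -2*cos(2*z**2)/3.
Answer: -2*cos(2*z**2)/3.


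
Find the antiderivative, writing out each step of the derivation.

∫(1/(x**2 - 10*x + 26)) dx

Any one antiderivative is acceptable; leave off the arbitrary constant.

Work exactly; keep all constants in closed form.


Step 1. Substitute u = 5 - x, turning ∫(1/(x**2 - 10*x + 26)) dx into ∫(-1/(u**2 + 1)) du: now ∫(-1/(u**2 + 1)) du.
Step 2. Evaluate the standard form: now -atan(u).
Step 3. Substitute back u = 5 - x: now atan(x - 5).
Answer: atan(x - 5).


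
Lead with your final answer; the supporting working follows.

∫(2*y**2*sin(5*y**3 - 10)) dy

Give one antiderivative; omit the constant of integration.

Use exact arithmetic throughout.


The answer is -2*cos(5*y**3 - 10)/15.
Step 1. Substitute u = y**3 - 2, turning ∫(2*y**2*sin(5*y**3 - 10)) dy into ∫(2*sin(5*u)/3) du: now ∫(2*sin(5*u)/3) du.
Step 2. Evaluate the standard form: now -2*cos(5*u)/15.
Step 3. Substitute back u = y**3 - 2: now -2*cos(5*y**3 - 10)/15.
Answer: -2*cos(5*y**3 - 10)/15.


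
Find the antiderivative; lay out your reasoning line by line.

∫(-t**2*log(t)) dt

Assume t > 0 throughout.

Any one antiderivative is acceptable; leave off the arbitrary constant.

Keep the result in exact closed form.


Step 1. Integrate ∫(-t**2*log(t)) dt by parts with u = log(t), dv = (-t**2) dt, so v = -t**3/3 [assuming t > 0]: now -t**3*log(t)/3 + ∫(t**2/3) dt.
Step 2. Evaluate the standard form: now -t**3*log(t)/3 + t**3/9.
Answer: -t**3*log(t)/3 + t**3/9.


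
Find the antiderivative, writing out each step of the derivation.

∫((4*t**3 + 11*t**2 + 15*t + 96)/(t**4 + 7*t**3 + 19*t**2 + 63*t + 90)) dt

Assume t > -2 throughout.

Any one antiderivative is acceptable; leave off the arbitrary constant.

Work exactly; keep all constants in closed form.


Step 1. Decompose ∫((4*t**3 + 11*t**2 + 15*t + 96)/(t**4 + 7*t**3 + 19*t**2 + 63*t + 90)) dt by partial fractions, (4*t**3 + 11*t**2 + 15*t + 96)/(t**4 + 7*t**3 + 19*t**2 + 63*t + 90) = -3/(t**2 + 9) + 2/(t + 5) + 2/(t + 2): now ∫(2/(t + 2)) dt + ∫(2/(t + 5)) dt + ∫(-3/(t**2 + 9)) dt.
Step 2. Evaluate the standard form [assuming t > -2]: now 2*log(t + 2) + ∫(2/(t + 5)) dt + ∫(-3/(t**2 + 9)) dt.
Step 3. Evaluate the standard form [assuming t > -5]: now 2*log(t + 2) + 2*log(t + 5) + ∫(-3/(t**2 + 9)) dt.
Step 4. Evaluate the standard form: now 2*log(t + 2) + 2*log(t + 5) - atan(t/3).
Answer: 2*log(t + 2) + 2*log(t + 5) - atan(t/3).


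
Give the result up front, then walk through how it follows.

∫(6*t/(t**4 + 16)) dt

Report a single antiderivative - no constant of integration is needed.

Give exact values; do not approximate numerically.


The answer is 3*atan(t**2/4)/4.
Step 1. Substitute u = t**2, turning ∫(6*t/(t**4 + 16)) dt into ∫(3/(u**2 + 16)) du: now ∫(3/(u**2 + 16)) du.
Step 2. Evaluate the standard form: now 3*atan(u/4)/4.
Step 3. Substitute back u = t**2: now 3*atan(t**2/4)/4.
Answer: 3*atan(t**2/4)/4.


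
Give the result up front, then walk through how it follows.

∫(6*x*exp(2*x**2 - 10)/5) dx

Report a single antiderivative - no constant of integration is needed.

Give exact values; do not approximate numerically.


The answer is 3*exp(2*x**2 - 10)/10.
Step 1. Substitute u = x**2 - 5, turning ∫(6*x*exp(2*x**2 - 10)/5) dx into ∫(3*exp(2*u)/5) du: now ∫(3*exp(2*u)/5) du.
Step 2. Evaluate the standard form: now 3*exp(2*u)/10.
Step 3. Substitute back u = x**2 - 5: now 3*exp(2*x**2 - 10)/10.
Answer: 3*exp(2*x**2 - 10)/10.


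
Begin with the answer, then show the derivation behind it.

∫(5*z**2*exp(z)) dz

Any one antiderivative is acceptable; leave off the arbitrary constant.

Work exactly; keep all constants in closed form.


The answer is 5*z**2*exp(z) - 10*z*exp(z) + 10*exp(z).
Step 1. Integrate ∫(5*z**2*exp(z)) dz by parts with u = z**2, dv = (5*exp(z)) dz, so v = 5*exp(z): now 5*z**2*exp(z) + ∫(-10*z*exp(z)) dz.
Step 2. Integrate ∫(-10*z*exp(z)) dz by parts with u = z, dv = (-10*exp(z)) dz, so v = -10*exp(z): now 5*z**2*exp(z) - 10*z*exp(z) + ∫(10*exp(z)) dz.
Step 3. Evaluate the standard form: now 5*z**2*exp(z) - 10*z*exp(z) + 10*exp(z).
Answer: 5*z**2*exp(z) - 10*z*exp(z) + 10*exp(z).


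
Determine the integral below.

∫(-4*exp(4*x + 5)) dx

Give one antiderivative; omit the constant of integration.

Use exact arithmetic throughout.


Answer: -exp(4*x + 5).


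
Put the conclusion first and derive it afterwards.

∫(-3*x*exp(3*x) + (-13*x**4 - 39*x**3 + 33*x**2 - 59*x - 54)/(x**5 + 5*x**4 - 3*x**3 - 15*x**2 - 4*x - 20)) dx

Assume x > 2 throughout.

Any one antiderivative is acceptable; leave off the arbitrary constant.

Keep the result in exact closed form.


The answer is -x*exp(3*x) + exp(3*x)/3 - 4*log(x - 2) - 5*log(x + 2) - 4*log(x + 5) + 4*atan(x).
Step 1. Rewrite: now ∫(-3*x*exp(3*x)) dx + ∫((-13*x**4 - 39*x**3 + 33*x**2 - 59*x - 54)/(x**5 + 5*x**4 - 3*x**3 - 15*x**2 - 4*x - 20)) dx.
Step 2. Integrate ∫(-3*x*exp(3*x)) dx by parts with u = x, dv = (-3*exp(3*x)) dx, so v = -exp(3*x): now -x*exp(3*x) + ∫((-13*x**4 - 39*x**3 + 33*x**2 - 59*x - 54)/(x**5 + 5*x**4 - 3*x**3 - 15*x**2 - 4*x - 20)) dx + ∫(exp(3*x)) dx.
Step 3. Evaluate the standard form: now -x*exp(3*x) + exp(3*x)/3 + ∫((-13*x**4 - 39*x**3 + 33*x**2 - 59*x - 54)/(x**5 + 5*x**4 - 3*x**3 - 15*x**2 - 4*x - 20)) dx.
Step 4. Decompose ∫((-13*x**4 - 39*x**3 + 33*x**2 - 59*x - 54)/(x**5 + 5*x**4 - 3*x**3 - 15*x**2 - 4*x - 20)) dx by partial fractions, (-13*x**4 - 39*x**3 + 33*x**2 - 59*x - 54)/(x**5 + 5*x**4 - 3*x**3 - 15*x**2 - 4*x - 20) = 4/(x**2 + 1) - 4/(x + 5) - 5/(x + 2) - 4/(x - 2): now -x*exp(3*x) + exp(3*x)/3 + ∫(-4/(x - 2)) dx + ∫(-5/(x + 2)) dx + ∫(-4/(x + 5)) dx + ∫(4/(x**2 + 1)) dx.
Step 5. Evaluate the standard form [assuming x > -5]: now -x*exp(3*x) + exp(3*x)/3 - 4*log(x + 5) + ∫(-4/(x - 2)) dx + ∫(-5/(x + 2)) dx + ∫(4/(x**2 + 1)) dx.
Step 6. Evaluate the standard form [assuming x > 2]: now -x*exp(3*x) + exp(3*x)/3 - 4*log(x - 2) - 4*log(x + 5) + ∫(-5/(x + 2)) dx + ∫(4/(x**2 + 1)) dx.
Step 7. Evaluate the standard form [assuming x > -2]: now -x*exp(3*x) + exp(3*x)/3 - 4*log(x - 2) - 5*log(x + 2) - 4*log(x + 5) + ∫(4/(x**2 + 1)) dx.
Step 8. Evaluate the standard form: now -x*exp(3*x) + exp(3*x)/3 - 4*log(x - 2) - 5*log(x + 2) - 4*log(x + 5) + 4*atan(x).
Answer: -x*exp(3*x) + exp(3*x)/3 - 4*log(x - 2) - 5*log(x + 2) - 4*log(x + 5) + 4*atan(x).


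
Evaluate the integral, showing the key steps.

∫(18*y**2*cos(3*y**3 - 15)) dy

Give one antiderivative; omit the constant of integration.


Step 1. Substitute u = y**3 - 5, turning ∫(18*y**2*cos(3*y**3 - 15)) dy into ∫(6*cos(3*u)) du: now ∫(6*cos(3*u)) du.
Step 2. Evaluate the standard form: now 2*sin(3*u).
Step 3. Substitute back u = y**3 - 5: now 2*sin(3*y**3 - 15).
Answer: 2*sin(3*y**3 - 15).


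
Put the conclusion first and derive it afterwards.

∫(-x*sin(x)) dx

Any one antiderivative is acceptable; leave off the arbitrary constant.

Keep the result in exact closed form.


The answer is x*cos(x) - sin(x).
Step 1. Integrate ∫(-x*sin(x)) dx by parts with u = x, dv = (-sin(x)) dx, so v = cos(x): now x*cos(x) + ∫(-cos(x)) dx.
Step 2. Evaluate the standard form: now x*cos(x) - sin(x).
Answer: x*cos(x) - sin(x).


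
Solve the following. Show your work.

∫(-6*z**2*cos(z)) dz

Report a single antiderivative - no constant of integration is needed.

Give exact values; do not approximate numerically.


Step 1. Integrate ∫(-6*z**2*cos(z)) dz by parts with u = z**2, dv = (-6*cos(z)) dz, so v = -6*sin(z): now -6*z**2*sin(z) + ∫(12*z*sin(z)) dz.
Step 2. Integrate ∫(12*z*sin(z)) dz by parts with u = z, dv = (12*sin(z)) dz, so v = -12*cos(z): now -6*z**2*sin(z) - 12*z*cos(z) + ∫(12*cos(z)) dz.
Step 3. Evaluate the standard form: now -6*z**2*sin(z) - 12*z*cos(z) + 12*sin(z).
Answer: -6*z**2*sin(z) - 12*z*cos(z) + 12*sin(z).


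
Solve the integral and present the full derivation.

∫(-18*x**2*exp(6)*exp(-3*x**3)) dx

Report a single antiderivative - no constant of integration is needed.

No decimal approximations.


Step 1. Substitute u = x**3 - 2, turning ∫(-18*x**2*exp(6)*exp(-3*x**3)) dx into ∫(-6*exp(-3*u)) du: now ∫(-6*exp(-3*u)) du.
Step 2. Evaluate the standard form: now 2*exp(-3*u).
Step 3. Substitute back u = x**3 - 2: now 2*exp(6 - 3*x**3).
Answer: 2*exp(6 - 3*x**3).


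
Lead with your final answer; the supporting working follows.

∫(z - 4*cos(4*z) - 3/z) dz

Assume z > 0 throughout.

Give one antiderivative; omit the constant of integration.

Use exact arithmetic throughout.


The answer is z**2/2 - 3*log(z) - sin(4*z).
Step 1. Rewrite: now ∫(-3/z) dz + ∫(z) dz + ∫(-4*cos(4*z)) dz.
Step 2. Evaluate the standard form: now z**2/2 + ∫(-3/z) dz + ∫(-4*cos(4*z)) dz.
Step 3. Evaluate the standard form: now z**2/2 - sin(4*z) + ∫(-3/z) dz.
Step 4. Evaluate the standard form [assuming z > 0]: now z**2/2 - 3*log(z) - sin(4*z).
Answer: z**2/2 - 3*log(z) - sin(4*z).


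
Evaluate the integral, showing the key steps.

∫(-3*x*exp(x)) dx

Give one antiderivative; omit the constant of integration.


Step 1. Integrate ∫(-3*x*exp(x)) dx by parts with u = x, dv = (-3*exp(x)) dx, so v = -3*exp(x): now -3*x*exp(x) + ∫(3*exp(x)) dx.
Step 2. Evaluate the standard form: now -3*x*exp(x) + 3*exp(x).
Answer: -3*x*exp(x) + 3*exp(x).


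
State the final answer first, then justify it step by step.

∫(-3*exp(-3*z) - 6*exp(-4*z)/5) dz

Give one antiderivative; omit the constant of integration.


The answer is exp(-3*z) + 3*exp(-4*z)/10.
Step 1. Rewrite: now ∫(-6*exp(-4*z)/5) dz + ∫(-3*exp(-3*z)) dz.
Step 2. Evaluate the standard form: now ∫(-3*exp(-3*z)) dz + 3*exp(-4*z)/10.
Step 3. Evaluate the standard form: now exp(-3*z) + 3*exp(-4*z)/10.
Answer: exp(-3*z) + 3*exp(-4*z)/10.


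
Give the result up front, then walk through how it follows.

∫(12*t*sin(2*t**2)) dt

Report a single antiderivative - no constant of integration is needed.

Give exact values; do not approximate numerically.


The answer is -3*cos(2*t**2).
Step 1. Substitute u = t**2, turning ∫(12*t*sin(2*t**2)) dt into ∫(6*sin(2*u)) du: now ∫(6*sin(2*u)) du.
Step 2. Evaluate the standard form: now -3*cos(2*u).
Step 3. Substitute back u = t**2: now -3*cos(2*t**2).
Answer: -3*cos(2*t**2).


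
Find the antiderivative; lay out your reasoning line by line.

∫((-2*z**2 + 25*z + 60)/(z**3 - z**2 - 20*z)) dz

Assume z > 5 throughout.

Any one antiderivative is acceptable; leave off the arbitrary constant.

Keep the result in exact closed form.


Step 1. Decompose ∫((-2*z**2 + 25*z + 60)/(z**3 - z**2 - 20*z)) dz by partial fractions, (-2*z**2 + 25*z + 60)/(z**3 - z**2 - 20*z) = -2/(z + 4) + 3/(z - 5) - 3/z: now ∫(-3/z) dz + ∫(3/(z - 5)) dz + ∫(-2/(z + 4)) dz.
Step 2. Evaluate the standard form [assuming z > 5]: now 3*log(z - 5) + ∫(-3/z) dz + ∫(-2/(z + 4)) dz.
Step 3. Evaluate the standard form [assuming z > 0]: now -3*log(z) + 3*log(z - 5) + ∫(-2/(z + 4)) dz.
Step 4. Evaluate the standard form [assuming z > -4]: now -3*log(z) + 3*log(z - 5) - 2*log(z + 4).
Answer: -3*log(z) + 3*log(z - 5) - 2*log(z + 4).


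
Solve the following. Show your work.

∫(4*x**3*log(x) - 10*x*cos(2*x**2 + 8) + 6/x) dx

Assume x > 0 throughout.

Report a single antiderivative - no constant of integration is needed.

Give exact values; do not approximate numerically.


Step 1. Rewrite: now ∫(6/x) dx + ∫(-10*x*cos(2*x**2 + 8)) dx + ∫(4*x**3*log(x)) dx.
Step 2. Integrate ∫(4*x**3*log(x)) dx by parts with u = log(x), dv = (4*x**3) dx, so v = x**4 [assuming x > 0]: now x**4*log(x) + ∫(6/x) dx + ∫(-x**3) dx + ∫(-10*x*cos(2*x**2 + 8)) dx.
Step 3. Evaluate the standard form: now x**4*log(x) - x**4/4 + ∫(6/x) dx + ∫(-10*x*cos(2*x**2 + 8)) dx.
Step 4. Substitute u = x**2 + 4, turning ∫(-10*x*cos(2*x**2 + 8)) dx into ∫(-5*cos(2*u)) du: now x**4*log(x) - x**4/4 + ∫(6/x) dx + ∫(-5*cos(2*u)) du.
Step 5. Evaluate the standard form: now x**4*log(x) - x**4/4 - 5*sin(2*u)/2 + ∫(6/x) dx.
Step 6. Substitute back u = x**2 + 4: now x**4*log(x) - x**4/4 - 5*sin(2*x**2 + 8)/2 + ∫(6/x) dx.
Step 7. Evaluate the standard form [assuming x > 0]: now x**4*log(x) - x**4/4 + 6*log(x) - 5*sin(2*x**2 + 8)/2.
Answer: x**4*log(x) - x**4/4 + 6*log(x) - 5*sin(2*x**2 + 8)/2.


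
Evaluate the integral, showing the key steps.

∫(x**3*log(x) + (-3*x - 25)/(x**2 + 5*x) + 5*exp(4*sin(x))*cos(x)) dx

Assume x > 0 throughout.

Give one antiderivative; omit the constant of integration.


Step 1. Rewrite: now ∫(x**3*log(x)) dx + ∫((-3*x - 25)/(x**2 + 5*x)) dx + ∫(5*exp(4*sin(x))*cos(x)) dx.
Step 2. Substitute u = sin(x), turning ∫(5*exp(4*sin(x))*cos(x)) dx into ∫(5*exp(4*u)) du: now ∫(x**3*log(x)) dx + ∫((-3*x - 25)/(x**2 + 5*x)) dx + ∫(5*exp(4*u)) du.
Step 3. Evaluate the standard form: now 5*exp(4*u)/4 + ∫(x**3*log(x)) dx + ∫((-3*x - 25)/(x**2 + 5*x)) dx.
Step 4. Substitute back u = sin(x): now 5*exp(4*sin(x))/4 + ∫(x**3*log(x)) dx + ∫((-3*x - 25)/(x**2 + 5*x)) dx.
Step 5. Decompose ∫((-3*x - 25)/(x**2 + 5*x)) dx by partial fractions, (-3*x - 25)/(x**2 + 5*x) = 2/(x + 5) - 5/x: now 5*exp(4*sin(x))/4 + ∫(-5/x) dx + ∫(x**3*log(x)) dx + ∫(2/(x + 5)) dx.
Step 6. Evaluate the standard form [assuming x > -5]: now 5*exp(4*sin(x))/4 + 2*log(x + 5) + ∫(-5/x) dx + ∫(x**3*log(x)) dx.
Step 7. Evaluate the standard form [assuming x > 0]: now 5*exp(4*sin(x))/4 - 5*log(x) + 2*log(x + 5) + ∫(x**3*log(x)) dx.
Step 8. Integrate ∫(x**3*log(x)) dx by parts with u = log(x), dv = (x**3) dx, so v = x**4/4 [assuming x > 0]: now x**4*log(x)/4 + 5*exp(4*sin(x))/4 - 5*log(x) + 2*log(x + 5) + ∫(-x**3/4) dx.
Step 9. Evaluate the standard form: now x**4*log(x)/4 - x**4/16 + 5*exp(4*sin(x))/4 - 5*log(x) + 2*log(x + 5).
Answer: x**4*log(x)/4 - x**4/16 + 5*exp(4*sin(x))/4 - 5*log(x) + 2*log(x + 5).


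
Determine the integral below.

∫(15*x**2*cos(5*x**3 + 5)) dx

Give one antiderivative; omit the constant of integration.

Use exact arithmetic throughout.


Answer: sin(5*x**3 + 5).


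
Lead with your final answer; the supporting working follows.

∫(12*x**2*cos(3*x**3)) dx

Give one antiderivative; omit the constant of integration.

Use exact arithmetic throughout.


The answer is 4*sin(3*x**3)/3.
Step 1. Substitute u = x**3, turning ∫(12*x**2*cos(3*x**3)) dx into ∫(4*cos(3*u)) du: now ∫(4*cos(3*u)) du.
Step 2. Evaluate the standard form: now 4*sin(3*u)/3.
Step 3. Substitute back u = x**3: now 4*sin(3*x**3)/3.
Answer: 4*sin(3*x**3)/3.


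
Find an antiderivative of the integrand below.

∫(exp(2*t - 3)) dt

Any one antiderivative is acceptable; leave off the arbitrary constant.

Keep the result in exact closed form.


Answer: exp(2*t - 3)/2.


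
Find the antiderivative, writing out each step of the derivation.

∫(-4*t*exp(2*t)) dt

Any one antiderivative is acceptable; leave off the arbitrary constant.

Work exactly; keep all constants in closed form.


Step 1. Integrate ∫(-4*t*exp(2*t)) dt by parts with u = t, dv = (-4*exp(2*t)) dt, so v = -2*exp(2*t): now -2*t*exp(2*t) + ∫(2*exp(2*t)) dt.
Step 2. Evaluate the standard form: now -2*t*exp(2*t) + exp(2*t).
Answer: -2*t*exp(2*t) + exp(2*t).


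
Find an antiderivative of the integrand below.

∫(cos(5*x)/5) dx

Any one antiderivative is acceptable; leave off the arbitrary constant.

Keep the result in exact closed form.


Answer: sin(5*x)/25.


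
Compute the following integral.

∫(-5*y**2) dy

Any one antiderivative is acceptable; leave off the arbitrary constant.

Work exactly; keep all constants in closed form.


Answer: -5*y**3/3.


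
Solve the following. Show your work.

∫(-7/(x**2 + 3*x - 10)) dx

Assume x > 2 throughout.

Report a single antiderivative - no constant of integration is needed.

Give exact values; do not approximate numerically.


Step 1. Decompose ∫(-7/(x**2 + 3*x - 10)) dx by partial fractions, -7/(x**2 + 3*x - 10) = 1/(x + 5) - 1/(x - 2): now ∫(-1/(x - 2)) dx + ∫(1/(x + 5)) dx.
Step 2. Evaluate the standard form [assuming x > -5]: now log(x + 5) + ∫(-1/(x - 2)) dx.
Step 3. Evaluate the standard form [assuming x > 2]: now -log(x - 2) + log(x + 5).
Answer: -log(x - 2) + log(x + 5).


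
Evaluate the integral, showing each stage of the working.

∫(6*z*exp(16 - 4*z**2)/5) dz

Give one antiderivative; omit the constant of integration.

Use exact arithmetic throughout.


Step 1. Substitute u = z**2 - 4, turning ∫(6*z*exp(16 - 4*z**2)/5) dz into ∫(3*exp(-4*u)/5) du: now ∫(3*exp(-4*u)/5) du.
Step 2. Evaluate the standard form: now -3*exp(-4*u)/20.
Step 3. Substitute back u = z**2 - 4: now -3*exp(16 - 4*z**2)/20.
Answer: -3*exp(16 - 4*z**2)/20.


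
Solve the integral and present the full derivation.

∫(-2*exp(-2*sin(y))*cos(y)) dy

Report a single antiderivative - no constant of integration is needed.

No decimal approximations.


Step 1. Substitute u = sin(y), turning ∫(-2*exp(-2*sin(y))*cos(y)) dy into ∫(-2*exp(-2*u)) du: now ∫(-2*exp(-2*u)) du.
Step 2. Evaluate the standard form: now exp(-2*u).
Step 3. Substitute back u = sin(y): now exp(-2*sin(y)).
Answer: exp(-2*sin(y)).


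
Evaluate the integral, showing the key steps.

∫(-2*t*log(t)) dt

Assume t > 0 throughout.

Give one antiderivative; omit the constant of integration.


Step 1. Integrate ∫(-2*t*log(t)) dt by parts with u = log(t), dv = (-2*t) dt, so v = -t**2 [assuming t > 0]: now -t**2*log(t) + ∫(t) dt.
Step 2. Evaluate the standard form: now -t**2*log(t) + t**2/2.
Answer: -t**2*log(t) + t**2/2.


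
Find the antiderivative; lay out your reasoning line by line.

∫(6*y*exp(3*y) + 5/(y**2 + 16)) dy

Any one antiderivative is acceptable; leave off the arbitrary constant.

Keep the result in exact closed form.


Step 1. Rewrite: now ∫(6*y*exp(3*y)) dy + ∫(5/(y**2 + 16)) dy.
Step 2. Integrate ∫(6*y*exp(3*y)) dy by parts with u = y, dv = (6*exp(3*y)) dy, so v = 2*exp(3*y): now 2*y*exp(3*y) + ∫(5/(y**2 + 16)) dy + ∫(-2*exp(3*y)) dy.
Step 3. Evaluate the standard form: now 2*y*exp(3*y) - 2*exp(3*y)/3 + ∫(5/(y**2 + 16)) dy.
Step 4. Evaluate the standard form: now 2*y*exp(3*y) - 2*exp(3*y)/3 + 5*atan(y/4)/4.
Answer: 2*y*exp(3*y) - 2*exp(3*y)/3 + 5*atan(y/4)/4.


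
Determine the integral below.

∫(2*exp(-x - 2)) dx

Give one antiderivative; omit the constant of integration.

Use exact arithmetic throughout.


Answer: -2*exp(-x - 2).


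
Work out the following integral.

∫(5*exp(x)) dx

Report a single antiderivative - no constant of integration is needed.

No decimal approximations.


Answer: 5*exp(x).


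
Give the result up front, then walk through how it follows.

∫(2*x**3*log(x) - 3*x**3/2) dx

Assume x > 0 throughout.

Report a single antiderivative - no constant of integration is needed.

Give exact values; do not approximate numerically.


The answer is x**4*log(x)/2 - x**4/2.
Step 1. Rewrite: now ∫(-3*x**3/2) dx + ∫(2*x**3*log(x)) dx.
Step 2. Evaluate the standard form: now -3*x**4/8 + ∫(2*x**3*log(x)) dx.
Step 3. Integrate ∫(2*x**3*log(x)) dx by parts with u = log(x), dv = (2*x**3) dx, so v = x**4/2 [assuming x > 0]: now x**4*log(x)/2 - 3*x**4/8 + ∫(-x**3/2) dx.
Step 4. Evaluate the standard form: now x**4*log(x)/2 - x**4/2.
Answer: x**4*log(x)/2 - x**4/2.


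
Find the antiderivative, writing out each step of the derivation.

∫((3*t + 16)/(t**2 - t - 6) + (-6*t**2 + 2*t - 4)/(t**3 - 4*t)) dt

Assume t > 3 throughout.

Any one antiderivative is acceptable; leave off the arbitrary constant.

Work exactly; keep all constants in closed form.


Step 1. Rewrite: now ∫((3*t + 16)/(t**2 - t - 6)) dt + ∫((-6*t**2 + 2*t - 4)/(t**3 - 4*t)) dt.
Step 2. Decompose ∫((3*t + 16)/(t**2 - t - 6)) dt by partial fractions, (3*t + 16)/(t**2 - t - 6) = -2/(t + 2) + 5/(t - 3): now ∫((-6*t**2 + 2*t - 4)/(t**3 - 4*t)) dt + ∫(5/(t - 3)) dt + ∫(-2/(t + 2)) dt.
Step 3. Evaluate the standard form [assuming t > -2]: now -2*log(t + 2) + ∫((-6*t**2 + 2*t - 4)/(t**3 - 4*t)) dt + ∫(5/(t - 3)) dt.
Step 4. Evaluate the standard form [assuming t > 3]: now 5*log(t - 3) - 2*log(t + 2) + ∫((-6*t**2 + 2*t - 4)/(t**3 - 4*t)) dt.
Step 5. Decompose ∫((-6*t**2 + 2*t - 4)/(t**3 - 4*t)) dt by partial fractions, (-6*t**2 + 2*t - 4)/(t**3 - 4*t) = -4/(t + 2) - 3/(t - 2) + 1/t: now 5*log(t - 3) - 2*log(t + 2) + ∫(1/t) dt + ∫(-3/(t - 2)) dt + ∫(-4/(t + 2)) dt.
Step 6. Evaluate the standard form [assuming t > 2]: now 5*log(t - 3) - 3*log(t - 2) - 2*log(t + 2) + ∫(1/t) dt + ∫(-4/(t + 2)) dt.
Step 7. Evaluate the standard form [assuming t > -2]: now 5*log(t - 3) - 3*log(t - 2) - 6*log(t + 2) + ∫(1/t) dt.
Step 8. Evaluate the standard form [assuming t > 0]: now log(t) + 5*log(t - 3) - 3*log(t - 2) - 6*log(t + 2).
Answer: log(t) + 5*log(t - 3) - 3*log(t - 2) - 6*log(t + 2).


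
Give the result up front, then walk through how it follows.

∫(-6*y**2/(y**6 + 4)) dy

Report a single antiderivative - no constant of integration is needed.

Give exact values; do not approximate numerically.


The answer is -atan(y**3/2).
Step 1. Substitute u = y**3, turning ∫(-6*y**2/(y**6 + 4)) dy into ∫(-2/(u**2 + 4)) du: now ∫(-2/(u**2 + 4)) du.
Step 2. Evaluate the standard form: now -atan(u/2).
Step 3. Substitute back u = y**3: now -atan(y**3/2).
Answer: -atan(y**3/2).


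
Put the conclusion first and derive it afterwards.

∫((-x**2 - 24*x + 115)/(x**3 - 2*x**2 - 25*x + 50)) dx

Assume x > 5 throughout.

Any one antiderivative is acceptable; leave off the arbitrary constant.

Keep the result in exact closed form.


The answer is -log(x - 5) - 3*log(x - 2) + 3*log(x + 5).
Step 1. Decompose ∫((-x**2 - 24*x + 115)/(x**3 - 2*x**2 - 25*x + 50)) dx by partial fractions, (-x**2 - 24*x + 115)/(x**3 - 2*x**2 - 25*x + 50) = 3/(x + 5) - 3/(x - 2) - 1/(x - 5): now ∫(-1/(x - 5)) dx + ∫(-3/(x - 2)) dx + ∫(3/(x + 5)) dx.
Step 2. Evaluate the standard form [assuming x > 2]: now -3*log(x - 2) + ∫(-1/(x - 5)) dx + ∫(3/(x + 5)) dx.
Step 3. Evaluate the standard form [assuming x > -5]: now -3*log(x - 2) + 3*log(x + 5) + ∫(-1/(x - 5)) dx.
Step 4. Evaluate the standard form [assuming x > 5]: now -log(x - 5) - 3*log(x - 2) + 3*log(x + 5).
Answer: -log(x - 5) - 3*log(x - 2) + 3*log(x + 5).


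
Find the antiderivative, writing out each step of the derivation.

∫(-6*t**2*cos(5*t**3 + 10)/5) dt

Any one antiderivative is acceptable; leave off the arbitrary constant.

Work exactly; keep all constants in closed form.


Step 1. Substitute u = t**3 + 2, turning ∫(-6*t**2*cos(5*t**3 + 10)/5) dt into ∫(-2*cos(5*u)/5) du: now ∫(-2*cos(5*u)/5) du.
Step 2. Evaluate the standard form: now -2*sin(5*u)/25.
Step 3. Substitute back u = t**3 + 2: now -2*sin(5*t**3 + 10)/25.
Answer: -2*sin(5*t**3 + 10)/25.


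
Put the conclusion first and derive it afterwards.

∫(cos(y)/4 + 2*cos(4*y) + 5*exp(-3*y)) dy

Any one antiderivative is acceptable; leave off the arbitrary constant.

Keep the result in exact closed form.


The answer is sin(y)/4 + sin(4*y)/2 - 5*exp(-3*y)/3.
Step 1. Rewrite: now ∫(5*exp(-3*y)) dy + ∫(cos(y)/4) dy + ∫(2*cos(4*y)) dy.
Step 2. Evaluate the standard form: now sin(y)/4 + ∫(5*exp(-3*y)) dy + ∫(2*cos(4*y)) dy.
Step 3. Evaluate the standard form: now sin(y)/4 + ∫(2*cos(4*y)) dy - 5*exp(-3*y)/3.
Step 4. Evaluate the standard form: now sin(y)/4 + sin(4*y)/2 - 5*exp(-3*y)/3.
Answer: sin(y)/4 + sin(4*y)/2 - 5*exp(-3*y)/3.


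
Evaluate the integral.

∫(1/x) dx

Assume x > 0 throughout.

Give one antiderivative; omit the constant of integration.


Answer: log(x).


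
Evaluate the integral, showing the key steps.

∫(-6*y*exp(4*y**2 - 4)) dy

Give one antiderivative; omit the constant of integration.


Step 1. Substitute u = y**2 - 1, turning ∫(-6*y*exp(4*y**2 - 4)) dy into ∫(-3*exp(4*u)) du: now ∫(-3*exp(4*u)) du.
Step 2. Evaluate the standard form: now -3*exp(4*u)/4.
Step 3. Substitute back u = y**2 - 1: now -3*exp(4*y**2 - 4)/4.
Answer: -3*exp(4*y**2 - 4)/4.


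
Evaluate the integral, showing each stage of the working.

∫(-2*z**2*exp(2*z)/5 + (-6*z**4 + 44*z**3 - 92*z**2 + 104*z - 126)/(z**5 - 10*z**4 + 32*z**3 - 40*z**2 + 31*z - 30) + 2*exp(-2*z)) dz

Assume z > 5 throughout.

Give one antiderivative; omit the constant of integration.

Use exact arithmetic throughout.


Step 1. Rewrite: now ∫(-2*z**2*exp(2*z)/5) dz + ∫((-6*z**4 + 44*z**3 - 92*z**2 + 104*z - 126)/(z**5 - 10*z**4 + 32*z**3 - 40*z**2 + 31*z - 30)) dz + ∫(2*exp(-2*z)) dz.
Step 2. Decompose ∫((-6*z**4 + 44*z**3 - 92*z**2 + 104*z - 126)/(z**5 - 10*z**4 + 32*z**3 - 40*z**2 + 31*z - 30)) dz by partial fractions, (-6*z**4 + 44*z**3 - 92*z**2 + 104*z - 126)/(z**5 - 10*z**4 + 32*z**3 - 40*z**2 + 31*z - 30) = 2/(z**2 + 1) - 2/(z - 2) - 3/(z - 3) - 1/(z - 5): now ∫(-2*z**2*exp(2*z)/5) dz + ∫(-1/(z - 5)) dz + ∫(-3/(z - 3)) dz + ∫(-2/(z - 2)) dz + ∫(2/(z**2 + 1)) dz + ∫(2*exp(-2*z)) dz.
Step 3. Evaluate the standard form [assuming z > 5]: now -log(z - 5) + ∫(-2*z**2*exp(2*z)/5) dz + ∫(-3/(z - 3)) dz + ∫(-2/(z - 2)) dz + ∫(2/(z**2 + 1)) dz + ∫(2*exp(-2*z)) dz.
Step 4. Evaluate the standard form [assuming z > 2]: now -log(z - 5) - 2*log(z - 2) + ∫(-2*z**2*exp(2*z)/5) dz + ∫(-3/(z - 3)) dz + ∫(2/(z**2 + 1)) dz + ∫(2*exp(-2*z)) dz.
Step 5. Evaluate the standard form [assuming z > 3]: now -log(z - 5) - 3*log(z - 3) - 2*log(z - 2) + ∫(-2*z**2*exp(2*z)/5) dz + ∫(2/(z**2 + 1)) dz + ∫(2*exp(-2*z)) dz.
Step 6. Evaluate the standard form: now -log(z - 5) - 3*log(z - 3) - 2*log(z - 2) + 2*atan(z) + ∫(-2*z**2*exp(2*z)/5) dz + ∫(2*exp(-2*z)) dz.
Step 7. Evaluate the standard form: now -log(z - 5) - 3*log(z - 3) - 2*log(z - 2) + 2*atan(z) + ∫(-2*z**2*exp(2*z)/5) dz - exp(-2*z).
Step 8. Integrate ∫(-2*z**2*exp(2*z)/5) dz by parts with u = z**2, dv = (-2*exp(2*z)/5) dz, so v = -exp(2*z)/5: now -z**2*exp(2*z)/5 - log(z - 5) - 3*log(z - 3) - 2*log(z - 2) + 2*atan(z) + ∫(2*z*exp(2*z)/5) dz - exp(-2*z).
Step 9. Integrate ∫(2*z*exp(2*z)/5) dz by parts with u = z, dv = (2*exp(2*z)/5) dz, so v = exp(2*z)/5: now -z**2*exp(2*z)/5 + z*exp(2*z)/5 - log(z - 5) - 3*log(z - 3) - 2*log(z - 2) + 2*atan(z) + ∫(-exp(2*z)/5) dz - exp(-2*z).
Step 10. Evaluate the standard form: now -z**2*exp(2*z)/5 + z*exp(2*z)/5 - exp(2*z)/10 - log(z - 5) - 3*log(z - 3) - 2*log(z - 2) + 2*atan(z) - exp(-2*z).
Answer: -z**2*exp(2*z)/5 + z*exp(2*z)/5 - exp(2*z)/10 - log(z - 5) - 3*log(z - 3) - 2*log(z - 2) + 2*atan(z) - exp(-2*z).


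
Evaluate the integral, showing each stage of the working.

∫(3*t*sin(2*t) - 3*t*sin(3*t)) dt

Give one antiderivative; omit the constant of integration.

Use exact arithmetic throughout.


Step 1. Rewrite: now ∫(3*t*sin(2*t)) dt + ∫(-3*t*sin(3*t)) dt.
Step 2. Integrate ∫(-3*t*sin(3*t)) dt by parts with u = t, dv = (-3*sin(3*t)) dt, so v = cos(3*t): now t*cos(3*t) + ∫(3*t*sin(2*t)) dt + ∫(-cos(3*t)) dt.
Step 3. Evaluate the standard form: now t*cos(3*t) - sin(3*t)/3 + ∫(3*t*sin(2*t)) dt.
Step 4. Integrate ∫(3*t*sin(2*t)) dt by parts with u = t, dv = (3*sin(2*t)) dt, so v = -3*cos(2*t)/2: now -3*t*cos(2*t)/2 + t*cos(3*t) - sin(3*t)/3 + ∫(3*cos(2*t)/2) dt.
Step 5. Evaluate the standard form: now -3*t*cos(2*t)/2 + t*cos(3*t) + 3*sin(2*t)/4 - sin(3*t)/3.
Answer: -3*t*cos(2*t)/2 + t*cos(3*t) + 3*sin(2*t)/4 - sin(3*t)/3.


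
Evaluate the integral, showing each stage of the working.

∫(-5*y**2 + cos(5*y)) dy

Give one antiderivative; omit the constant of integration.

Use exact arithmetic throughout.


Step 1. Rewrite: now ∫(-5*y**2) dy + ∫(cos(5*y)) dy.
Step 2. Evaluate the standard form: now -5*y**3/3 + ∫(cos(5*y)) dy.
Step 3. Evaluate the standard form: now -5*y**3/3 + sin(5*y)/5.
Answer: -5*y**3/3 + sin(5*y)/5.
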